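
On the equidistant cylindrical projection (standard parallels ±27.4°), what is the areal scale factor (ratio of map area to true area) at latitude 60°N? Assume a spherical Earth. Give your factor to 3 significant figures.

In the equirectangular projection with standard parallel φ₀ = 27.4° (x = Rλ cos φ₀, y = Rφ), meridians are true-scale (h = 1) and the parallel scale is k = cos φ₀ / cos φ.
Areal scale = h·k = 1 × cos φ₀ / cos φ; at 60°, h = 1.000, k = 1.776, so h·k = 1.776.

1.78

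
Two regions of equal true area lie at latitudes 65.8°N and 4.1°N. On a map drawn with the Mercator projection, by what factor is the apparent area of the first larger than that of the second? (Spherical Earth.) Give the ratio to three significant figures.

Mercator areal scale is sec²φ.
At 65.8°: sec²(65.8°) = 1/0.4099² = 5.951.
At 4.1°: sec²(4.1°) = 1/0.9974² = 1.005.
Ratio = 5.951/1.005 = cos²(4.1°)/cos²(65.8°) ≈ 5.92.

5.92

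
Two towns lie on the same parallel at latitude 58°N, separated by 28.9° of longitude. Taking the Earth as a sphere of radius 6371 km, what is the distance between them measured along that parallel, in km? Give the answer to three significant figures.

1700 km

Arc length along a parallel = R cos φ · Δλ (with Δλ in radians).
= 6371 × cos 58° × (28.9° × π/180) = 6371 × 0.5299 × 0.5044 ≈ 1700 km.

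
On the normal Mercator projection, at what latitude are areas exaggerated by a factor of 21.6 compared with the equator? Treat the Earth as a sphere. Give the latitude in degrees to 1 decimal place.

Mercator areal scale is sec²φ.
sec²φ = 21.6  ⇒  cos²φ = 0.04630  ⇒  cos φ = 0.2152.
φ = arccos(0.2152) ≈ 77.6°.

77.6°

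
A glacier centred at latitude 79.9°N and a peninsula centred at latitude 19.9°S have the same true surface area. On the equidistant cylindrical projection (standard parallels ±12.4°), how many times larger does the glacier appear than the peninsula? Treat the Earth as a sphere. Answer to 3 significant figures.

5.36

With standard parallel φ₀ = 12.4°, the equirectangular projection gives x = Rλ cos φ₀, y = Rφ, so h = 1 and k = cos 12.4° / cos φ.
Areal scale at 79.9°: h·k = 1.000 × 5.569 = 5.569.
Areal scale at 19.9°: h·k = 1.000 × 1.039 = 1.039.
Ratio = 5.569/1.039 ≈ 5.36.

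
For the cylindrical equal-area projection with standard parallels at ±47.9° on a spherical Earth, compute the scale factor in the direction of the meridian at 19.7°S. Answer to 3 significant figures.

Cylindrical equal-area (φ₀ = 47.9°): h = cos φ / cos 47.9° along meridians, k = cos 47.9° / cos φ along parallels; h·k = 1.
h = cos 19.7° / cos 47.9° = 0.9415/0.6704 = 1.404.

1.40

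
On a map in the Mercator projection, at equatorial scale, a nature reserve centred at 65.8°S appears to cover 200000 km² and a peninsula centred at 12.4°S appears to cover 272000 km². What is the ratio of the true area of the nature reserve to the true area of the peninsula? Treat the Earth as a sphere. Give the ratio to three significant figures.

0.130

On Mercator the areal scale is sec²φ, so true area = apparent × cos²φ.
True area of nature reserve: 200000 × cos²(65.8°) = 200000 × 0.1680 = 33610 km².
True area of peninsula: 272000 × cos²(12.4°) = 272000 × 0.9539 = 259500 km².
Ratio = 33610 / 259500 ≈ 0.130.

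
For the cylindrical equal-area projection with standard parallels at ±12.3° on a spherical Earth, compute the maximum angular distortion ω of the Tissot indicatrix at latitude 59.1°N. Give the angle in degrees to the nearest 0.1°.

Cylindrical equal-area (φ₀ = 12.3°): h = cos φ / cos 12.3° along meridians, k = cos 12.3° / cos φ along parallels; h·k = 1.
At 59.1°: h = 0.5256, k = 1.903; principal scales a = 1.903, b = 0.5256.
sin(ω/2) = (a − b)/(a + b) = 1.377/2.428 = 0.5671, so ω = 2 arcsin(0.5671) ≈ 69.1°.

69.1°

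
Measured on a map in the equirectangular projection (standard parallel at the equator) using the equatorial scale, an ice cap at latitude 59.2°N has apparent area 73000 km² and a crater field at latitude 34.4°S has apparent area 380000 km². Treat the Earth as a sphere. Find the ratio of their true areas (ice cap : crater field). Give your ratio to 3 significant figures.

0.119

On the plate carrée, areal scale = h·k = 1 × sec φ, so true area = apparent × cos φ.
True area of ice cap: 73000 × cos(59.2°) = 73000 × 0.5120 = 37380 km².
True area of crater field: 380000 × cos(34.4°) = 380000 × 0.8251 = 313500 km².
Ratio = 37380 / 313500 ≈ 0.119.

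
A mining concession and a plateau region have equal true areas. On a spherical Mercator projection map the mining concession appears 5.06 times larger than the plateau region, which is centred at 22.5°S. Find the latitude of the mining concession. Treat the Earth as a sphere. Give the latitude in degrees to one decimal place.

65.8°

On Mercator, (apparent₁)/(apparent₂) = sec²φ₁ / sec²φ₂ when true areas are equal.
cos²φ₂ / cos²φ₁ = 5.06  ⇒  cos φ₁ = cos 22.5° / √5.06 = 0.9239/2.249 = 0.4107.
φ₁ = arccos(0.4107) ≈ 65.8°.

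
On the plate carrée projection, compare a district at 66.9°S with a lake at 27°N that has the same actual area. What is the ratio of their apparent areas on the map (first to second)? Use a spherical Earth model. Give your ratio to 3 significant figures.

In the plate carrée (x = Rλ, y = Rφ), meridians are true-scale (h = 1) and parallels are stretched by k = sec φ.
Areal scale at 66.9°: h·k = 1.000 × 2.549 = 2.549.
Areal scale at 27°: h·k = 1.000 × 1.122 = 1.122.
Ratio = 2.549/1.122 ≈ 2.27.

2.27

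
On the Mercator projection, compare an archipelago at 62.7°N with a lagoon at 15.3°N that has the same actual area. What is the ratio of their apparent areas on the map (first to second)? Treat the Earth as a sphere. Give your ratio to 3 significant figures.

Mercator areal scale is sec²φ.
At 62.7°: sec²(62.7°) = 1/0.4586² = 4.754.
At 15.3°: sec²(15.3°) = 1/0.9646² = 1.075.
Ratio = 4.754/1.075 = cos²(15.3°)/cos²(62.7°) ≈ 4.42.

4.42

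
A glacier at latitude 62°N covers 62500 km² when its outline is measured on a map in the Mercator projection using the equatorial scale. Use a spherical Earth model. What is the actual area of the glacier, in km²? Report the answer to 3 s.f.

13800 km²

The Mercator projection is conformal; its linear scale factor is the same in every direction and equals sec φ = 1/cos φ.
Areal scale = k² = sec²φ = 1/cos²(62°) = 1/0.4695² = 4.537.
True area = apparent / (areal scale) = 62500 / 4.537 ≈ 13800 km².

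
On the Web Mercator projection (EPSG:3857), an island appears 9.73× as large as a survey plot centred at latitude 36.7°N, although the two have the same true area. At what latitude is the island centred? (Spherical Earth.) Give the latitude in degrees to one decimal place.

On Mercator, (apparent₁)/(apparent₂) = sec²φ₁ / sec²φ₂ when true areas are equal.
cos²φ₂ / cos²φ₁ = 9.73  ⇒  cos φ₁ = cos 36.7° / √9.73 = 0.8018/3.119 = 0.2570.
φ₁ = arccos(0.2570) ≈ 75.1°.

75.1°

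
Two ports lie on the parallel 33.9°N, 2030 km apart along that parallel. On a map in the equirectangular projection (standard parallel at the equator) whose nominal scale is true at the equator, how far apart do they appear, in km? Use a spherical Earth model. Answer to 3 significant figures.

2450 km

In the plate carrée (x = Rλ, y = Rφ), meridians are true-scale (h = 1) and parallels are stretched by k = sec φ.
Along the parallel, k = sec 33.9° = 1/0.8300 = 1.205.
Map distance = 2030 × 1.205 ≈ 2450 km.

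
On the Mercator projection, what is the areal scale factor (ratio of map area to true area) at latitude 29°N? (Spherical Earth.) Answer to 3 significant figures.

Mercator is conformal, so the point scale is isotropic: h = k = sec φ = 1/cos φ.
Areal scale = k² = sec²φ = 1/cos²(29°) = 1/0.8746² = 1.307.

1.31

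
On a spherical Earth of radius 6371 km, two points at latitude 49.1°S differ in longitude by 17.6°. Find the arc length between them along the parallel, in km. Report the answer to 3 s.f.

1280 km

Arc length along a parallel = R cos φ · Δλ (with Δλ in radians).
= 6371 × cos 49.1° × (17.6° × π/180) = 6371 × 0.6547 × 0.3072 ≈ 1280 km.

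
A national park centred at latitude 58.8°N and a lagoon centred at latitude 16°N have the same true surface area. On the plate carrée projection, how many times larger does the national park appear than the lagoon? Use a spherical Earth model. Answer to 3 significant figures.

For the equirectangular projection with φ₀ = 0 (plate carrée), h = 1 along meridians and k = sec φ along parallels.
Areal scale at 58.8°: h·k = 1.000 × 1.930 = 1.930.
Areal scale at 16°: h·k = 1.000 × 1.040 = 1.040.
Ratio = 1.930/1.040 ≈ 1.86.

1.86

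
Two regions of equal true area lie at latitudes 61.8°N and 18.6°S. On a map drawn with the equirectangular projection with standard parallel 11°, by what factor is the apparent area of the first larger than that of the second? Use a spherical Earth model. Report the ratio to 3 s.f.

2.01

The equidistant cylindrical projection with φ₀ = 11° has h = 1 (meridians true) and k = cos φ₀ / cos φ along parallels.
Areal scale at 61.8°: h·k = 1.000 × 2.077 = 2.077.
Areal scale at 18.6°: h·k = 1.000 × 1.036 = 1.036.
Ratio = 2.077/1.036 ≈ 2.01.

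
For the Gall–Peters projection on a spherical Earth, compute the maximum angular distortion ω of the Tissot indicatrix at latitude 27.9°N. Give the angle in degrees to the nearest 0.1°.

Gall–Peters is a cylindrical equal-area projection with standard parallels at ±45°. Cylindrical equal-area (φ₀ = 45°): h = cos φ / cos 45° along meridians, k = cos 45° / cos φ along parallels; h·k = 1.
At 27.9°: h = 1.250, k = 0.8001; principal scales a = 1.250, b = 0.8001.
sin(ω/2) = (a − b)/(a + b) = 0.4497/2.050 = 0.2194, so ω = 2 arcsin(0.2194) ≈ 25.3°.

25.3°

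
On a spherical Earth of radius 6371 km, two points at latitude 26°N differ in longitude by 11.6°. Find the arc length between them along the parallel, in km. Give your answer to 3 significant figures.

1160 km

Arc length along a parallel = R cos φ · Δλ (with Δλ in radians).
= 6371 × cos 26° × (11.6° × π/180) = 6371 × 0.8988 × 0.2025 ≈ 1160 km.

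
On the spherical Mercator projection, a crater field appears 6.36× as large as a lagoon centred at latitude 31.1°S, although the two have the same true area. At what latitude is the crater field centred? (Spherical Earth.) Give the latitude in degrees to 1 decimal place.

Mercator areal scale is sec²φ, so apparent-area ratio = sec²φ₁ / sec²φ₂ = cos²φ₂ / cos²φ₁.
cos²φ₂ / cos²φ₁ = 6.36  ⇒  cos φ₁ = cos 31.1° / √6.36 = 0.8563/2.522 = 0.3395.
φ₁ = arccos(0.3395) ≈ 70.2°.

70.2°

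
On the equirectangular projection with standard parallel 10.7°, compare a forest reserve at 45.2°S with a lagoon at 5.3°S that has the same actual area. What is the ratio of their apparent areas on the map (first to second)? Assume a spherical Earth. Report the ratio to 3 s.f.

With standard parallel φ₀ = 10.7°, the equirectangular projection gives x = Rλ cos φ₀, y = Rφ, so h = 1 and k = cos 10.7° / cos φ.
Areal scale at 45.2°: h·k = 1.000 × 1.395 = 1.395.
Areal scale at 5.3°: h·k = 1.000 × 0.9868 = 0.9868.
Ratio = 1.395/0.9868 ≈ 1.41.

1.41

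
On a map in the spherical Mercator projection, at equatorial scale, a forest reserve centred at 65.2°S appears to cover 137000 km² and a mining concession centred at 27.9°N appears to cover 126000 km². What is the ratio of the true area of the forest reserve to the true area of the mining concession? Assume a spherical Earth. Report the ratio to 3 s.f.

Mercator's areal exaggeration is sec²φ; hence true area = (apparent area) · cos²φ.
True area of forest reserve: 137000 × cos²(65.2°) = 137000 × 0.1759 = 24100 km².
True area of mining concession: 126000 × cos²(27.9°) = 126000 × 0.7810 = 98410 km².
Ratio = 24100 / 98410 ≈ 0.245.

0.245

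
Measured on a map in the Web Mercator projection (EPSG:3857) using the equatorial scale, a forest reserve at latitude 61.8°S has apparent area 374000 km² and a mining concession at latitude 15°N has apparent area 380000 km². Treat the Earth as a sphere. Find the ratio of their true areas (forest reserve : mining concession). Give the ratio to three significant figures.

Mercator's areal exaggeration is sec²φ; hence true area = (apparent area) · cos²φ.
True area of forest reserve: 374000 × cos²(61.8°) = 374000 × 0.2233 = 83520 km².
True area of mining concession: 380000 × cos²(15°) = 380000 × 0.9330 = 354500 km².
Ratio = 83520 / 354500 ≈ 0.236.

0.236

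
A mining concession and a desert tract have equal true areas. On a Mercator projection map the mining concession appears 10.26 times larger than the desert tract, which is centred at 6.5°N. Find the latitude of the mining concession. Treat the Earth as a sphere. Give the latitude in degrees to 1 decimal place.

71.9°

On Mercator, (apparent₁)/(apparent₂) = sec²φ₁ / sec²φ₂ when true areas are equal.
cos²φ₂ / cos²φ₁ = 10.26  ⇒  cos φ₁ = cos 6.5° / √10.26 = 0.9936/3.203 = 0.3102.
φ₁ = arccos(0.3102) ≈ 71.9°.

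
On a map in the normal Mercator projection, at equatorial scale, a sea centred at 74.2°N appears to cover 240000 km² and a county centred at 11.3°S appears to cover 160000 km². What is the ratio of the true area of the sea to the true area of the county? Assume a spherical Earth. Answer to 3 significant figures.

0.116

Mercator's areal exaggeration is sec²φ; hence true area = (apparent area) · cos²φ.
True area of sea: 240000 × cos²(74.2°) = 240000 × 0.07414 = 17790 km².
True area of county: 160000 × cos²(11.3°) = 160000 × 0.9616 = 153900 km².
Ratio = 17790 / 153900 ≈ 0.116.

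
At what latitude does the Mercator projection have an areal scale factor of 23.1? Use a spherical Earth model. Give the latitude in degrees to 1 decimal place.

Mercator areal scale is sec²φ.
sec²φ = 23.1  ⇒  cos²φ = 0.04329  ⇒  cos φ = 0.2081.
φ = arccos(0.2081) ≈ 78.0°.

78.0°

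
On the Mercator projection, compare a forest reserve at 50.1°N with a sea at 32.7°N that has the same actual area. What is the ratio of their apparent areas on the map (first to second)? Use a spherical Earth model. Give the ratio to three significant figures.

1.72

Mercator is conformal with k = sec φ, so areal scale = k² = sec²φ.
At 50.1°: sec²(50.1°) = 1/0.6414² = 2.430.
At 32.7°: sec²(32.7°) = 1/0.8415² = 1.412.
Ratio = 2.430/1.412 = cos²(32.7°)/cos²(50.1°) ≈ 1.72.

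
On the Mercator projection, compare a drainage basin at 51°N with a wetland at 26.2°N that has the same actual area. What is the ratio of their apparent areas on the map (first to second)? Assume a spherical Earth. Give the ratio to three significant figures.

On Mercator, area is exaggerated by sec²φ = 1/cos²φ.
At 51°: sec²(51°) = 1/0.6293² = 2.525.
At 26.2°: sec²(26.2°) = 1/0.8973² = 1.242.
Ratio = 2.525/1.242 = cos²(26.2°)/cos²(51°) ≈ 2.03.

2.03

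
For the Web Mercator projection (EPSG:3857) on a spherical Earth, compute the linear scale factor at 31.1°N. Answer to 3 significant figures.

For Mercator, h = k = sec φ (a conformal cylindrical projection has a single point scale, 1/cos φ).
k = 1/cos 31.1° = 1/0.8563 = 1.168.

1.17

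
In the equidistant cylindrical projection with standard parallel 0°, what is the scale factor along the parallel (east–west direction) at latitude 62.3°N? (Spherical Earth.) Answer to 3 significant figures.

2.15

For the equirectangular projection with φ₀ = 0 (plate carrée), h = 1 along meridians and k = sec φ along parallels.
k = 1/cos 62.3° = 1/0.4648 = 2.151.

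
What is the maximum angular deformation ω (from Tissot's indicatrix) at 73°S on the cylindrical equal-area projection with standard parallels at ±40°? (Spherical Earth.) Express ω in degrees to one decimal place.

96.4°

Cylindrical equal-area (φ₀ = 40°): h = cos φ / cos 40° along meridians, k = cos 40° / cos φ along parallels; h·k = 1.
At 73°: h = 0.3817, k = 2.620; principal scales a = 2.620, b = 0.3817.
sin(ω/2) = (a − b)/(a + b) = 2.238/3.002 = 0.7457, so ω = 2 arcsin(0.7457) ≈ 96.4°.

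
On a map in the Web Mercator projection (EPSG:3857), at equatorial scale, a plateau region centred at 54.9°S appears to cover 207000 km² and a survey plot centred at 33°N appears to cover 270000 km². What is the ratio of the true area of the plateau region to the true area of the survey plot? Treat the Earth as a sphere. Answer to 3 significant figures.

0.360

Since Mercator area scale is 1/cos²φ, the true area equals the apparent area multiplied by cos²φ.
True area of plateau region: 207000 × cos²(54.9°) = 207000 × 0.3306 = 68440 km².
True area of survey plot: 270000 × cos²(33°) = 270000 × 0.7034 = 189900 km².
Ratio = 68440 / 189900 ≈ 0.360.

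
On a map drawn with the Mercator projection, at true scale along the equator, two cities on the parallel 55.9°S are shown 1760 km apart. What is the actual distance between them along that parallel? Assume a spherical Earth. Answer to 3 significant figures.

987 km

For Mercator, h = k = sec φ (a conformal cylindrical projection has a single point scale, 1/cos φ).
Along the parallel at 55.9°, map distances are exaggerated by k = sec 55.9° = 1.784.
True distance = 1760 / 1.784 = 1760 × cos 55.9° ≈ 987 km.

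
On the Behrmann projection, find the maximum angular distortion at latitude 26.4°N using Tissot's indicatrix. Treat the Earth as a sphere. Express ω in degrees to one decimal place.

3.9°

The Behrmann projection is cylindrical equal-area with φ₀ = 30°. Cylindrical equal-area (φ₀ = 30°): h = cos φ / cos 30° along meridians, k = cos 30° / cos φ along parallels; h·k = 1.
At 26.4°: h = 1.034, k = 0.9669; principal scales a = 1.034, b = 0.9669.
sin(ω/2) = (a − b)/(a + b) = 0.06742/2.001 = 0.03369, so ω = 2 arcsin(0.03369) ≈ 3.9°.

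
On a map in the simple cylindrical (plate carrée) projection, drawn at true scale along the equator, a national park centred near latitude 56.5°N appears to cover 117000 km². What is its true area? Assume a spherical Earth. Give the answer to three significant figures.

Plate carrée maps x = Rλ, y = Rφ. The meridian scale is h = 1 and the parallel scale is k = 1/cos φ = sec φ.
Areal scale = h·k = 1 × sec φ; at 56.5°, h = 1.000, k = 1.812, so h·k = 1.812.
True area = apparent / (areal scale) = 117000 / 1.812 ≈ 64600 km².

64600 km²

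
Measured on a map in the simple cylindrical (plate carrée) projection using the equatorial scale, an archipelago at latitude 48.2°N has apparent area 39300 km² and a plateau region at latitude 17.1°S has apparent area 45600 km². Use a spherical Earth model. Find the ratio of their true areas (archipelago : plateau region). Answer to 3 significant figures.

0.601

On the plate carrée, areal scale = h·k = 1 × sec φ, so true area = apparent × cos φ.
True area of archipelago: 39300 × cos(48.2°) = 39300 × 0.6665 = 26190 km².
True area of plateau region: 45600 × cos(17.1°) = 45600 × 0.9558 = 43580 km².
Ratio = 26190 / 43580 ≈ 0.601.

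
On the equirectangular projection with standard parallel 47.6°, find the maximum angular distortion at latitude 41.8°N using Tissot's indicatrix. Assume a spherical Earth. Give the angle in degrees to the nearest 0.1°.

5.7°

With standard parallel φ₀ = 47.6°, the equirectangular projection gives x = Rλ cos φ₀, y = Rφ, so h = 1 and k = cos 47.6° / cos φ.
At 41.8°: h = 1.000, k = 0.9045; principal scales a = 1.000, b = 0.9045.
sin(ω/2) = (a − b)/(a + b) = 0.09547/1.905 = 0.05013, so ω = 2 arcsin(0.05013) ≈ 5.7°.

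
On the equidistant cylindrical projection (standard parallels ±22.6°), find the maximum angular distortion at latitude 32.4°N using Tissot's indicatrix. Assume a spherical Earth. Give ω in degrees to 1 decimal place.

With standard parallel φ₀ = 22.6°, the equirectangular projection gives x = Rλ cos φ₀, y = Rφ, so h = 1 and k = cos 22.6° / cos φ.
At 32.4°: h = 1.000, k = 1.093; principal scales a = 1.093, b = 1.000.
sin(ω/2) = (a − b)/(a + b) = 0.09343/2.093 = 0.04463, so ω = 2 arcsin(0.04463) ≈ 5.1°.

5.1°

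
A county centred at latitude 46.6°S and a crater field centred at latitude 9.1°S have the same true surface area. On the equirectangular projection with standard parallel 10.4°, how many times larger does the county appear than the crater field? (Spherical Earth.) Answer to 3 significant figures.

1.44

With standard parallel φ₀ = 10.4°, the equirectangular projection gives x = Rλ cos φ₀, y = Rφ, so h = 1 and k = cos 10.4° / cos φ.
Areal scale at 46.6°: h·k = 1.000 × 1.432 = 1.432.
Areal scale at 9.1°: h·k = 1.000 × 0.9961 = 0.9961.
Ratio = 1.432/0.9961 ≈ 1.44.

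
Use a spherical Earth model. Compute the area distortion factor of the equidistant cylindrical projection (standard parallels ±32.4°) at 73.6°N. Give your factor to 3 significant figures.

With standard parallel φ₀ = 32.4°, the equirectangular projection gives x = Rλ cos φ₀, y = Rφ, so h = 1 and k = cos 32.4° / cos φ.
Areal scale = h·k = 1 × cos φ₀ / cos φ; at 73.6°, h = 1.000, k = 2.990, so h·k = 2.990.

2.99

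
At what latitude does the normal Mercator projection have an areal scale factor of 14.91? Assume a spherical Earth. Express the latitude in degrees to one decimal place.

Mercator areal scale is sec²φ.
sec²φ = 14.91  ⇒  cos²φ = 0.06707  ⇒  cos φ = 0.2590.
φ = arccos(0.2590) ≈ 75.0°.

75.0°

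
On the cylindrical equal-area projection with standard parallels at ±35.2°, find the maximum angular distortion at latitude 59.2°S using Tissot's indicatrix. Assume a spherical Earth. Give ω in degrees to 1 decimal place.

Cylindrical equal-area (φ₀ = 35.2°): h = cos φ / cos 35.2° along meridians, k = cos 35.2° / cos φ along parallels; h·k = 1.
At 59.2°: h = 0.6266, k = 1.596; principal scales a = 1.596, b = 0.6266.
sin(ω/2) = (a − b)/(a + b) = 0.9692/2.222 = 0.4361, so ω = 2 arcsin(0.4361) ≈ 51.7°.

51.7°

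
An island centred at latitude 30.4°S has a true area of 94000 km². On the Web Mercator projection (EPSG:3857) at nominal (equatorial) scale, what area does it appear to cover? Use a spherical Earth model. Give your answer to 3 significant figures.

126000 km²

For Mercator, h = k = sec φ (a conformal cylindrical projection has a single point scale, 1/cos φ).
Areal scale = k² = sec²φ = 1/cos²(30.4°) = 1/0.8625² = 1.344.
Apparent area = 94000 × 1.344 ≈ 126000 km².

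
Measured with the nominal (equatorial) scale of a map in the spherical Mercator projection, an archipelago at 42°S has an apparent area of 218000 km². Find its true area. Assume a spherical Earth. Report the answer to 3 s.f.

120000 km²

For Mercator, h = k = sec φ (a conformal cylindrical projection has a single point scale, 1/cos φ).
Areal scale = k² = sec²φ = 1/cos²(42°) = 1/0.7431² = 1.811.
True area = apparent / (areal scale) = 218000 / 1.811 ≈ 120000 km².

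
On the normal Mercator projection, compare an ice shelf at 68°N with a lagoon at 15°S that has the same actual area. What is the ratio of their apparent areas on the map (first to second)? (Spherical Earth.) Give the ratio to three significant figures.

On Mercator, area is exaggerated by sec²φ = 1/cos²φ.
At 68°: sec²(68°) = 1/0.3746² = 7.126.
At 15°: sec²(15°) = 1/0.9659² = 1.072.
Ratio = 7.126/1.072 = cos²(15°)/cos²(68°) ≈ 6.65.

6.65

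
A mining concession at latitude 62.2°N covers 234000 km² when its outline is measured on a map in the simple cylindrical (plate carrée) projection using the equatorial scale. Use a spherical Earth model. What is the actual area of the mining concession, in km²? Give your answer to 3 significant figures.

109000 km²

Plate carrée maps x = Rλ, y = Rφ. The meridian scale is h = 1 and the parallel scale is k = 1/cos φ = sec φ.
Areal scale = h·k = 1 × sec φ; at 62.2°, h = 1.000, k = 2.144, so h·k = 2.144.
True area = apparent / (areal scale) = 234000 / 2.144 ≈ 109000 km².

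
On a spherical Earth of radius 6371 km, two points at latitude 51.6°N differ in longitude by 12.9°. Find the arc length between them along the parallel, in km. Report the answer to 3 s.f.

Arc length along a parallel = R cos φ · Δλ (with Δλ in radians).
= 6371 × cos 51.6° × (12.9° × π/180) = 6371 × 0.6211 × 0.2251 ≈ 891 km.

891 km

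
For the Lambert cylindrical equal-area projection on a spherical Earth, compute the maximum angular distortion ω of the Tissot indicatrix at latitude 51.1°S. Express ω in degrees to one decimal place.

51.5°

The Lambert cylindrical equal-area projection is the cylindrical equal-area projection with its standard parallel at the equator (φ₀ = 0). A cylindrical equal-area projection with standard parallel φ₀ has meridian scale h = cos φ / cos φ₀ and parallel scale k = cos φ₀ / cos φ (so areas are preserved, h·k = 1).
At 51.1°: h = 0.6280, k = 1.592; principal scales a = 1.592, b = 0.6280.
sin(ω/2) = (a − b)/(a + b) = 0.9645/2.220 = 0.4344, so ω = 2 arcsin(0.4344) ≈ 51.5°.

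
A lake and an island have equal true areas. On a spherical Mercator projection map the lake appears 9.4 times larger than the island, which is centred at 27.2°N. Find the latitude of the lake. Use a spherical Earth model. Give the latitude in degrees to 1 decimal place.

Mercator areal scale is sec²φ, so apparent-area ratio = sec²φ₁ / sec²φ₂ = cos²φ₂ / cos²φ₁.
cos²φ₂ / cos²φ₁ = 9.4  ⇒  cos φ₁ = cos 27.2° / √9.4 = 0.8894/3.066 = 0.2901.
φ₁ = arccos(0.2901) ≈ 73.1°.

73.1°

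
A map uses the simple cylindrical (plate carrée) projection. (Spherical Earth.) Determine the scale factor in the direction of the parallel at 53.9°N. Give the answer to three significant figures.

1.70

Plate carrée maps x = Rλ, y = Rφ. The meridian scale is h = 1 and the parallel scale is k = 1/cos φ = sec φ.
k = 1/cos 53.9° = 1/0.5892 = 1.697.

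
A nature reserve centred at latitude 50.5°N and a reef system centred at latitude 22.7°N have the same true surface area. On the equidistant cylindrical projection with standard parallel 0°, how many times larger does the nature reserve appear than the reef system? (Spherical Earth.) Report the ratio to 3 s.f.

In the plate carrée (x = Rλ, y = Rφ), meridians are true-scale (h = 1) and parallels are stretched by k = sec φ.
Areal scale at 50.5°: h·k = 1.000 × 1.572 = 1.572.
Areal scale at 22.7°: h·k = 1.000 × 1.084 = 1.084.
Ratio = 1.572/1.084 ≈ 1.45.

1.45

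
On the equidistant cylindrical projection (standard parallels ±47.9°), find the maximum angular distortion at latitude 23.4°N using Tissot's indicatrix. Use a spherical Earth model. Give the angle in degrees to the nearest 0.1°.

17.9°

The equidistant cylindrical projection with φ₀ = 47.9° has h = 1 (meridians true) and k = cos φ₀ / cos φ along parallels.
At 23.4°: h = 1.000, k = 0.7305; principal scales a = 1.000, b = 0.7305.
sin(ω/2) = (a − b)/(a + b) = 0.2695/1.731 = 0.1557, so ω = 2 arcsin(0.1557) ≈ 17.9°.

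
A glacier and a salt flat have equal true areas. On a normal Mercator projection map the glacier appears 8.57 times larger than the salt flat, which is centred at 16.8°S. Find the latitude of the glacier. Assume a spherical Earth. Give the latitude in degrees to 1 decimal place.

70.9°

For equal true areas on Mercator, apparent areas scale as sec²φ, so the ratio is cos²φ₂ / cos²φ₁.
cos²φ₂ / cos²φ₁ = 8.57  ⇒  cos φ₁ = cos 16.8° / √8.57 = 0.9573/2.927 = 0.3270.
φ₁ = arccos(0.3270) ≈ 70.9°.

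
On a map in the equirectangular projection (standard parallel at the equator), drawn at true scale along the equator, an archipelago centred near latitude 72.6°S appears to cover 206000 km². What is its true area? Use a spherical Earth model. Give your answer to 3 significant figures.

In the plate carrée (x = Rλ, y = Rφ), meridians are true-scale (h = 1) and parallels are stretched by k = sec φ.
Areal scale = h·k = 1 × sec φ; at 72.6°, h = 1.000, k = 3.344, so h·k = 3.344.
True area = apparent / (areal scale) = 206000 / 3.344 ≈ 61600 km².

61600 km²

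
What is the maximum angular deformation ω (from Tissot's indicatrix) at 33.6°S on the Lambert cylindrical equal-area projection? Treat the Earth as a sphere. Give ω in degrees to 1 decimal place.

The Lambert cylindrical equal-area projection is the cylindrical equal-area projection with its standard parallel at the equator (φ₀ = 0). A cylindrical equal-area projection with standard parallel φ₀ has meridian scale h = cos φ / cos φ₀ and parallel scale k = cos φ₀ / cos φ (so areas are preserved, h·k = 1).
At 33.6°: h = 0.8329, k = 1.201; principal scales a = 1.201, b = 0.8329.
sin(ω/2) = (a − b)/(a + b) = 0.3677/2.034 = 0.1808, so ω = 2 arcsin(0.1808) ≈ 20.8°.

20.8°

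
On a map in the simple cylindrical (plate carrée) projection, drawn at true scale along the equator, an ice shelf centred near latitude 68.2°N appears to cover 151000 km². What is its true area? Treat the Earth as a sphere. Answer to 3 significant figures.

For the equirectangular projection with φ₀ = 0 (plate carrée), h = 1 along meridians and k = sec φ along parallels.
Areal scale = h·k = 1 × sec φ; at 68.2°, h = 1.000, k = 2.693, so h·k = 2.693.
True area = apparent / (areal scale) = 151000 / 2.693 ≈ 56100 km².

56100 km²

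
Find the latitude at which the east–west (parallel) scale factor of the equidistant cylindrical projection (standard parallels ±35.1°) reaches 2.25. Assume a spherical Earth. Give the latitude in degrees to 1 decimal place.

68.7°

With standard parallel φ₀ = 35.1°, the equirectangular projection gives x = Rλ cos φ₀, y = Rφ, so h = 1 and k = cos 35.1° / cos φ.
k = cos φ₀ / cos φ = 2.25  ⇒  cos φ = cos 35.1° / 2.25 = 0.3636.
φ = arccos(0.3636) ≈ 68.7°.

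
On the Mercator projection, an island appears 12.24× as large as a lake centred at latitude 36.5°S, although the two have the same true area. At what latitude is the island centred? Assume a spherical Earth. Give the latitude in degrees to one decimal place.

76.7°

On Mercator, (apparent₁)/(apparent₂) = sec²φ₁ / sec²φ₂ when true areas are equal.
cos²φ₂ / cos²φ₁ = 12.24  ⇒  cos φ₁ = cos 36.5° / √12.24 = 0.8039/3.499 = 0.2298.
φ₁ = arccos(0.2298) ≈ 76.7°.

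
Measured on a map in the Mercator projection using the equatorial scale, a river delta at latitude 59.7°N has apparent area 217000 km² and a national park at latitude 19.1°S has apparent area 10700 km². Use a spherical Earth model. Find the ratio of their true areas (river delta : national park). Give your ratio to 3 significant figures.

On Mercator the areal scale is sec²φ, so true area = apparent × cos²φ.
True area of river delta: 217000 × cos²(59.7°) = 217000 × 0.2545 = 55240 km².
True area of national park: 10700 × cos²(19.1°) = 10700 × 0.8929 = 9554 km².
Ratio = 55240 / 9554 ≈ 5.78.

5.78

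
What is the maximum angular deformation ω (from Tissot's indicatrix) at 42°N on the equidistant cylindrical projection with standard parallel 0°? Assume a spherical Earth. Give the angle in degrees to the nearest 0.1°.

Plate carrée maps x = Rλ, y = Rφ. The meridian scale is h = 1 and the parallel scale is k = 1/cos φ = sec φ.
At 42°: h = 1.000, k = 1.346; principal scales a = 1.346, b = 1.000.
sin(ω/2) = (a − b)/(a + b) = 0.3456/2.346 = 0.1474, so ω = 2 arcsin(0.1474) ≈ 16.9°.

16.9°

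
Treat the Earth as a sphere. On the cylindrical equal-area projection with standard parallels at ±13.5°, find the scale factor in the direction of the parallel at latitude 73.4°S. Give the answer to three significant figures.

For cylindrical equal-area with standard parallel φ₀, h = cos φ / cos φ₀ and k = cos φ₀ / cos φ, so h·k = 1.
k = cos 13.5° / cos 73.4° = 0.9724/0.2857 = 3.404.

3.40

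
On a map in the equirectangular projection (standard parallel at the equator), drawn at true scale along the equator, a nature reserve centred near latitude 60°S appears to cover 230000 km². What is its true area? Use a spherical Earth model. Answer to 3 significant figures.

Plate carrée maps x = Rλ, y = Rφ. The meridian scale is h = 1 and the parallel scale is k = 1/cos φ = sec φ.
Areal scale = h·k = 1 × sec φ; at 60°, h = 1.000, k = 2.000, so h·k = 2.000.
True area = apparent / (areal scale) = 230000 / 2.000 ≈ 115000 km².

115000 km²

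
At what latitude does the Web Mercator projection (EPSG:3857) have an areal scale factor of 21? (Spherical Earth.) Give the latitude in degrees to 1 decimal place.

Mercator areal scale is sec²φ.
sec²φ = 21  ⇒  cos²φ = 0.04762  ⇒  cos φ = 0.2182.
φ = arccos(0.2182) ≈ 77.4°.

77.4°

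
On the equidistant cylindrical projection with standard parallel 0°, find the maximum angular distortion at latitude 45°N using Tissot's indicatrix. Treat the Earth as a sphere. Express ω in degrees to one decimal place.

19.8°

For the equirectangular projection with φ₀ = 0 (plate carrée), h = 1 along meridians and k = sec φ along parallels.
At 45°: h = 1.000, k = 1.414; principal scales a = 1.414, b = 1.000.
sin(ω/2) = (a − b)/(a + b) = 0.4142/2.414 = 0.1716, so ω = 2 arcsin(0.1716) ≈ 19.8°.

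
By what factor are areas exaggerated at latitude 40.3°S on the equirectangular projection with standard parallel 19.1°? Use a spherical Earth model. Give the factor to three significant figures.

1.24

In the equirectangular projection with standard parallel φ₀ = 19.1° (x = Rλ cos φ₀, y = Rφ), meridians are true-scale (h = 1) and the parallel scale is k = cos φ₀ / cos φ.
Areal scale = h·k = 1 × cos φ₀ / cos φ; at 40.3°, h = 1.000, k = 1.239, so h·k = 1.239.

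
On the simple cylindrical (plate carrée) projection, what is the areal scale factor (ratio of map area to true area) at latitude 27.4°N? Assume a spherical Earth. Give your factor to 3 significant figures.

Plate carrée maps x = Rλ, y = Rφ. The meridian scale is h = 1 and the parallel scale is k = 1/cos φ = sec φ.
Areal scale = h·k = 1 × sec φ; at 27.4°, h = 1.000, k = 1.126, so h·k = 1.126.

1.13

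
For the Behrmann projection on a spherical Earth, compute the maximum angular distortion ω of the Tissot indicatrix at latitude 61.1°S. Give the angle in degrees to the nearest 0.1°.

The Behrmann projection is cylindrical equal-area with φ₀ = 30°. For cylindrical equal-area with standard parallel φ₀, h = cos φ / cos φ₀ and k = cos φ₀ / cos φ, so h·k = 1.
At 61.1°: h = 0.5580, k = 1.792; principal scales a = 1.792, b = 0.5580.
sin(ω/2) = (a − b)/(a + b) = 1.234/2.350 = 0.5251, so ω = 2 arcsin(0.5251) ≈ 63.3°.

63.3°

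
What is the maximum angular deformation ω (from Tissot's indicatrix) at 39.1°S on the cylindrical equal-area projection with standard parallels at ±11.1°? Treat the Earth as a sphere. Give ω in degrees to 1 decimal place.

For cylindrical equal-area with standard parallel φ₀, h = cos φ / cos φ₀ and k = cos φ₀ / cos φ, so h·k = 1.
At 39.1°: h = 0.7908, k = 1.264; principal scales a = 1.264, b = 0.7908.
sin(ω/2) = (a − b)/(a + b) = 0.4736/2.055 = 0.2304, so ω = 2 arcsin(0.2304) ≈ 26.6°.

26.6°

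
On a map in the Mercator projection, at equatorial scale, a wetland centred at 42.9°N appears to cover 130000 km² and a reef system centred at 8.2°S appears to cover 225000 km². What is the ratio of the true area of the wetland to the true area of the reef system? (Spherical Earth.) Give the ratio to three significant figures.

0.316

Since Mercator area scale is 1/cos²φ, the true area equals the apparent area multiplied by cos²φ.
True area of wetland: 130000 × cos²(42.9°) = 130000 × 0.5366 = 69760 km².
True area of reef system: 225000 × cos²(8.2°) = 225000 × 0.9797 = 220400 km².
Ratio = 69760 / 220400 ≈ 0.316.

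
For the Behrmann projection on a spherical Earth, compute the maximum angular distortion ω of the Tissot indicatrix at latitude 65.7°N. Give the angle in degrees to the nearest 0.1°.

78.3°

The Behrmann projection is cylindrical equal-area with φ₀ = 30°. Cylindrical equal-area (φ₀ = 30°): h = cos φ / cos 30° along meridians, k = cos 30° / cos φ along parallels; h·k = 1.
At 65.7°: h = 0.4752, k = 2.104; principal scales a = 2.104, b = 0.4752.
sin(ω/2) = (a − b)/(a + b) = 1.629/2.580 = 0.6316, so ω = 2 arcsin(0.6316) ≈ 78.3°.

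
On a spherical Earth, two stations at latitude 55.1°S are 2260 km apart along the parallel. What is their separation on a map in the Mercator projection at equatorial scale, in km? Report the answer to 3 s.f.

3950 km

For Mercator, h = k = sec φ (a conformal cylindrical projection has a single point scale, 1/cos φ).
Along the parallel, k = sec 55.1° = 1/0.5721 = 1.748.
Map distance = 2260 × 1.748 ≈ 3950 km.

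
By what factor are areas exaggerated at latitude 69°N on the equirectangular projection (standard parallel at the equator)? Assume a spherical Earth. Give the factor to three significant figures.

2.79

For the equirectangular projection with φ₀ = 0 (plate carrée), h = 1 along meridians and k = sec φ along parallels.
Areal scale = h·k = 1 × sec φ; at 69°, h = 1.000, k = 2.790, so h·k = 2.790.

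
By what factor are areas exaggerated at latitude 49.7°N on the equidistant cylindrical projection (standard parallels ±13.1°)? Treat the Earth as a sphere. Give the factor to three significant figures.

With standard parallel φ₀ = 13.1°, the equirectangular projection gives x = Rλ cos φ₀, y = Rφ, so h = 1 and k = cos 13.1° / cos φ.
Areal scale = h·k = 1 × cos φ₀ / cos φ; at 49.7°, h = 1.000, k = 1.506, so h·k = 1.506.

1.51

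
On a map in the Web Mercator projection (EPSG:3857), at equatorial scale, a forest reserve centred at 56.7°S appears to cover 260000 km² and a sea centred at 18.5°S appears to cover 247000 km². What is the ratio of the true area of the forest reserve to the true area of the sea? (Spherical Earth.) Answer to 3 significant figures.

0.353

Since Mercator area scale is 1/cos²φ, the true area equals the apparent area multiplied by cos²φ.
True area of forest reserve: 260000 × cos²(56.7°) = 260000 × 0.3014 = 78370 km².
True area of sea: 247000 × cos²(18.5°) = 247000 × 0.8993 = 222100 km².
Ratio = 78370 / 222100 ≈ 0.353.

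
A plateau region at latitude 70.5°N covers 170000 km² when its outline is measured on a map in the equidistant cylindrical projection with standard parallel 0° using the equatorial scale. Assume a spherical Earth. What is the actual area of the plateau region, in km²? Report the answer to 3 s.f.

In the plate carrée (x = Rλ, y = Rφ), meridians are true-scale (h = 1) and parallels are stretched by k = sec φ.
Areal scale = h·k = 1 × sec φ; at 70.5°, h = 1.000, k = 2.996, so h·k = 2.996.
True area = apparent / (areal scale) = 170000 / 2.996 ≈ 56700 km².

56700 km²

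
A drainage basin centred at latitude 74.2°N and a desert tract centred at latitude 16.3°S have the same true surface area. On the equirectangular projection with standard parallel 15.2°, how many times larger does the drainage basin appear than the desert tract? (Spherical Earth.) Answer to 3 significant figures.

The equidistant cylindrical projection with φ₀ = 15.2° has h = 1 (meridians true) and k = cos φ₀ / cos φ along parallels.
Areal scale at 74.2°: h·k = 1.000 × 3.544 = 3.544.
Areal scale at 16.3°: h·k = 1.000 × 1.005 = 1.005.
Ratio = 3.544/1.005 ≈ 3.53.

3.53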